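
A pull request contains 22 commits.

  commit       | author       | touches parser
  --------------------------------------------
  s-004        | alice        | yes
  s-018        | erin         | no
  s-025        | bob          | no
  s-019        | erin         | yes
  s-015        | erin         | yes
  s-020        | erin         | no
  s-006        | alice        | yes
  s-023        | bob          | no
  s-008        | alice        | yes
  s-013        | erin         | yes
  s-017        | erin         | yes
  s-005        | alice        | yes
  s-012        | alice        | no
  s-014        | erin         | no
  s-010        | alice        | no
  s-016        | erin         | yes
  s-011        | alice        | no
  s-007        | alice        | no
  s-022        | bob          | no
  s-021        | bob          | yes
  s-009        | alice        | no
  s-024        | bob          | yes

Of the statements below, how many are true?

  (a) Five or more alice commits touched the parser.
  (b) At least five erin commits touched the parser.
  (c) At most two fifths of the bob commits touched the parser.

2

(a) alice: |A| = 9, |A ∩ B| = 4; needs |A ∩ B| ≥ 5 — false.
(b) erin: |A| = 8, |A ∩ B| = 5; needs |A ∩ B| ≥ 5 — true.
(c) bob: |A| = 5, |A ∩ B| = 2; needs |A ∩ B| / |A| ≤ 2/5 — true.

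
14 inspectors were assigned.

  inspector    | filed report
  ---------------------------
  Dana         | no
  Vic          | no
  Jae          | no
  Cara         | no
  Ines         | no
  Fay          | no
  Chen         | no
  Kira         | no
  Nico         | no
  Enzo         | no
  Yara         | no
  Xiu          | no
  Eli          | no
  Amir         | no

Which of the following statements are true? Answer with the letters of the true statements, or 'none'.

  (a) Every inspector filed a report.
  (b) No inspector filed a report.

|A| = 14, |A ∩ B| = 0, |A ∖ B| = 14.
(a) A ⊆ B, i.e. every element of A is in B (|A ∖ B| = 0): fails.
(b) A ∩ B = ∅ (|A ∩ B| = 0): holds.

(b)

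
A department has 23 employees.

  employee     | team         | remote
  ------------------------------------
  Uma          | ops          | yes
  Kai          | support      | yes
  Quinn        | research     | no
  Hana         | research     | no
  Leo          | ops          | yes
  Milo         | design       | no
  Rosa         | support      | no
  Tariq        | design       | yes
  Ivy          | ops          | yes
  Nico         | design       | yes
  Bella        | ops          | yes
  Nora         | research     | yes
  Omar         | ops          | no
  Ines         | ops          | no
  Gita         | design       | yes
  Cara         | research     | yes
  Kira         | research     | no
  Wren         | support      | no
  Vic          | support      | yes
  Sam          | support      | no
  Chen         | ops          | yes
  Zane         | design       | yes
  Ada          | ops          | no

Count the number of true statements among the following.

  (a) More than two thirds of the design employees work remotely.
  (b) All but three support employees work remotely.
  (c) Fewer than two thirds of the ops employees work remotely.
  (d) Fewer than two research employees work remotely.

3

(a) design: |A| = 5, |A ∩ B| = 4; needs |A ∩ B| / |A| > 2/3 — true.
(b) support: |A| = 5, |A ∩ B| = 2; needs |A ∖ B| = 3 — true.
(c) ops: |A| = 8, |A ∩ B| = 5; needs |A ∩ B| / |A| < 2/3 — true.
(d) research: |A| = 5, |A ∩ B| = 2; needs |A ∩ B| < 2 — false.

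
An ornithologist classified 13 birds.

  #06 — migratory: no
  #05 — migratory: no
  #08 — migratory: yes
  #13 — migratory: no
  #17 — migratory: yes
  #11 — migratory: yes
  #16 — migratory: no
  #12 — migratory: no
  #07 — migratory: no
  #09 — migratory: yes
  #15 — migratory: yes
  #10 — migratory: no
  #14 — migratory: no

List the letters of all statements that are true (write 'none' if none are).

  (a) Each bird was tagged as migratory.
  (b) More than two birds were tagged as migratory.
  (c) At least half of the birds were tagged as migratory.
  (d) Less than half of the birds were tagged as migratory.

|A| = 13, |A ∩ B| = 5, |A ∖ B| = 8.
(a) A ⊆ B, i.e. every element of A is in B (|A ∖ B| = 0): fails.
(b) |A ∩ B| > 2: holds.
(c) |A ∩ B| ≥ |A ∖ B|: fails.
(d) |A ∩ B| < |A ∖ B|: holds.

(b), (d)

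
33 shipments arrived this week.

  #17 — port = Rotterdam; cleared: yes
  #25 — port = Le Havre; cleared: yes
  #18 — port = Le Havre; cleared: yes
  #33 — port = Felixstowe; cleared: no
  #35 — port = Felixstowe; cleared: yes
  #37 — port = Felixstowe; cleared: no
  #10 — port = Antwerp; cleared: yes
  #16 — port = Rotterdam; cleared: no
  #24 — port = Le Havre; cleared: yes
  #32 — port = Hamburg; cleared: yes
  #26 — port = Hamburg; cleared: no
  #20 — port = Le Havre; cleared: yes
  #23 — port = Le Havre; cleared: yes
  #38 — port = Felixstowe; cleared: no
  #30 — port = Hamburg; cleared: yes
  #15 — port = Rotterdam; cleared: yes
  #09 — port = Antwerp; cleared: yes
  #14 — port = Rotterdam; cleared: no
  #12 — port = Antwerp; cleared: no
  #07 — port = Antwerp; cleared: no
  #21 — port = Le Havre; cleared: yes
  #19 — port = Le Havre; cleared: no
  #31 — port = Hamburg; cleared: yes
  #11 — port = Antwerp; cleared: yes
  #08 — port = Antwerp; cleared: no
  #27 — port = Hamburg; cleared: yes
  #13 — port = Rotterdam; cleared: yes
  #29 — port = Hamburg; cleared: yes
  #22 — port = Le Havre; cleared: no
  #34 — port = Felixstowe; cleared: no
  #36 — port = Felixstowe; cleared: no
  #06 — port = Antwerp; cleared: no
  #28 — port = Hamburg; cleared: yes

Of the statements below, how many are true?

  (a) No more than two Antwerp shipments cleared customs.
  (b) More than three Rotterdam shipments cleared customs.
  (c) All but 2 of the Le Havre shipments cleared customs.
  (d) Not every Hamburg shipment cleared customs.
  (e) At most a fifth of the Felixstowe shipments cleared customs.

3

(a) Antwerp: |A| = 7, |A ∩ B| = 3; needs |A ∩ B| ≤ 2 — false.
(b) Rotterdam: |A| = 5, |A ∩ B| = 3; needs |A ∩ B| > 3 — false.
(c) Le Havre: |A| = 8, |A ∩ B| = 6; needs |A ∖ B| = 2 — true.
(d) Hamburg: |A| = 7, |A ∩ B| = 6; needs A ⊄ B (|A ∖ B| ≥ 1) — true.
(e) Felixstowe: |A| = 6, |A ∩ B| = 1; needs |A ∩ B| / |A| ≤ 1/5 — true.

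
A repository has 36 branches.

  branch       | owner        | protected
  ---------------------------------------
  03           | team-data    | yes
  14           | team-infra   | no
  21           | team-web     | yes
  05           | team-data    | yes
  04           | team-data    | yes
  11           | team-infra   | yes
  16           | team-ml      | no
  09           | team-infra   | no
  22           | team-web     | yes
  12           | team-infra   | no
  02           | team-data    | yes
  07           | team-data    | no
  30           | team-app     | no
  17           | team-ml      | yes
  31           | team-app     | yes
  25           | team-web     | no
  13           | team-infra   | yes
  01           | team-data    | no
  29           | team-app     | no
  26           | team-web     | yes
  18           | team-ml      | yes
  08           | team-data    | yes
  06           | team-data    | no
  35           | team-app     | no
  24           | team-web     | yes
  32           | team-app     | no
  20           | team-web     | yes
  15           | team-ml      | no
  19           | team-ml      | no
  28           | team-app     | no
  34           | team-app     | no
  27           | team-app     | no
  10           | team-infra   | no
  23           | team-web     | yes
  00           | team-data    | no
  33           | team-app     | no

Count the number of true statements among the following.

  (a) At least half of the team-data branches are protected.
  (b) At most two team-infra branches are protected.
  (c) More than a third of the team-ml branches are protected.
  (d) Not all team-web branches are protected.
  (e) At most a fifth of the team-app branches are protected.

(a) team-data: |A| = 9, |A ∩ B| = 5; needs |A ∩ B| ≥ |A ∖ B| — true.
(b) team-infra: |A| = 6, |A ∩ B| = 2; needs |A ∩ B| ≤ 2 — true.
(c) team-ml: |A| = 5, |A ∩ B| = 2; needs |A ∩ B| / |A| > 1/3 — true.
(d) team-web: |A| = 7, |A ∩ B| = 6; needs A ⊄ B (|A ∖ B| ≥ 1) — true.
(e) team-app: |A| = 9, |A ∩ B| = 1; needs |A ∩ B| / |A| ≤ 1/5 — true.

5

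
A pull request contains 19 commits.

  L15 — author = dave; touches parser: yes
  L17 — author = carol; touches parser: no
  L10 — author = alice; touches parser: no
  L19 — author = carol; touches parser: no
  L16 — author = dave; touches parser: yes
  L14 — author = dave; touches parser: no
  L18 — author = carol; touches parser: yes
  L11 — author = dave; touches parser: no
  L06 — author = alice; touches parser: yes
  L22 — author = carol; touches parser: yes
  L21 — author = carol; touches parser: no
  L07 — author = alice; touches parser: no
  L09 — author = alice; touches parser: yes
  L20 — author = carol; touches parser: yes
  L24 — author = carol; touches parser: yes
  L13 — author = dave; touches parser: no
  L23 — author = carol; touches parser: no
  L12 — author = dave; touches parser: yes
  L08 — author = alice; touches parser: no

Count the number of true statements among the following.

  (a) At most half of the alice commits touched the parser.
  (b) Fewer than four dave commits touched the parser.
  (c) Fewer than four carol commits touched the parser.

(a) alice: |A| = 5, |A ∩ B| = 2; needs |A ∩ B| ≤ |A ∖ B| — true.
(b) dave: |A| = 6, |A ∩ B| = 3; needs |A ∩ B| < 4 — true.
(c) carol: |A| = 8, |A ∩ B| = 4; needs |A ∩ B| < 4 — false.

2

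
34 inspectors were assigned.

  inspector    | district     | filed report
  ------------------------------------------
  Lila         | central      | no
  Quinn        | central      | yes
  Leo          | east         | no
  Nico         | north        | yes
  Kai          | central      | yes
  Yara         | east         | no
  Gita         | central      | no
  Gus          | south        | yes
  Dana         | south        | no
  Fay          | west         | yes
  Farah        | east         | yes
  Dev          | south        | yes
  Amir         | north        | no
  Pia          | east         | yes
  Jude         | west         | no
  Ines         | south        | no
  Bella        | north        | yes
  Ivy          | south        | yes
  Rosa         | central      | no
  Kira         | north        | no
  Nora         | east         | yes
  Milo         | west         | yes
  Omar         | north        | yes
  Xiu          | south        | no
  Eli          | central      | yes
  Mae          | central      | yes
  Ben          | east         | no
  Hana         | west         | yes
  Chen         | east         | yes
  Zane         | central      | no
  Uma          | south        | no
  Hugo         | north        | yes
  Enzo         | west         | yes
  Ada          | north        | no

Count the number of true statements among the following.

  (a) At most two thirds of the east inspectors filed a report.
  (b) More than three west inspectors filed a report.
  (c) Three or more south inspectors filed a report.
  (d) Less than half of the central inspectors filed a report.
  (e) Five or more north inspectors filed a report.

(a) east: |A| = 7, |A ∩ B| = 4; needs |A ∩ B| / |A| ≤ 2/3 — true.
(b) west: |A| = 5, |A ∩ B| = 4; needs |A ∩ B| > 3 — true.
(c) south: |A| = 7, |A ∩ B| = 3; needs |A ∩ B| ≥ 3 — true.
(d) central: |A| = 8, |A ∩ B| = 4; needs |A ∩ B| < |A ∖ B| — false.
(e) north: |A| = 7, |A ∩ B| = 4; needs |A ∩ B| ≥ 5 — false.

3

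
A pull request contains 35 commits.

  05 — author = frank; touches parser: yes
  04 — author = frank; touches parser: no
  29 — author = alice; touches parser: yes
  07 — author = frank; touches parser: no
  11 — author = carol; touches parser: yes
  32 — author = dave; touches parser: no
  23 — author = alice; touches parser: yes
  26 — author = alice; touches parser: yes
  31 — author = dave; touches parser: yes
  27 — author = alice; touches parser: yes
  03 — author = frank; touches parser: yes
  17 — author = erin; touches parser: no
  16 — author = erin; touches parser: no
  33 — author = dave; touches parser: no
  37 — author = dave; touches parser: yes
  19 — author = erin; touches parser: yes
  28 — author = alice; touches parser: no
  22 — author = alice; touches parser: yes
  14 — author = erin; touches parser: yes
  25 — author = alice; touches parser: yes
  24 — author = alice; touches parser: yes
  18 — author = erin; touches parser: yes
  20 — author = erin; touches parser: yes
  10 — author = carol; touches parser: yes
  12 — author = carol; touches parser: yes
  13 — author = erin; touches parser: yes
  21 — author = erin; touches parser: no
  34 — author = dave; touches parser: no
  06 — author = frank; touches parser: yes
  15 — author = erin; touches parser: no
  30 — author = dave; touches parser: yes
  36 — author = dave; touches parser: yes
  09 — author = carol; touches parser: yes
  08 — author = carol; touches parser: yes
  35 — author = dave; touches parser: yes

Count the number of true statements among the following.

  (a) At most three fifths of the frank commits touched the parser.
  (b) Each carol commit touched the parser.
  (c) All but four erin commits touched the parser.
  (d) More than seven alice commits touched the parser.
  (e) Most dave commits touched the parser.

4

(a) frank: |A| = 5, |A ∩ B| = 3; needs |A ∩ B| / |A| ≤ 3/5 — true.
(b) carol: |A| = 5, |A ∩ B| = 5; needs A ⊆ B, i.e. every element of A is in B (|A ∖ B| = 0) — true.
(c) erin: |A| = 9, |A ∩ B| = 5; needs |A ∖ B| = 4 — true.
(d) alice: |A| = 8, |A ∩ B| = 7; needs |A ∩ B| > 7 — false.
(e) dave: |A| = 8, |A ∩ B| = 5; needs |A ∩ B| > |A ∖ B| — true.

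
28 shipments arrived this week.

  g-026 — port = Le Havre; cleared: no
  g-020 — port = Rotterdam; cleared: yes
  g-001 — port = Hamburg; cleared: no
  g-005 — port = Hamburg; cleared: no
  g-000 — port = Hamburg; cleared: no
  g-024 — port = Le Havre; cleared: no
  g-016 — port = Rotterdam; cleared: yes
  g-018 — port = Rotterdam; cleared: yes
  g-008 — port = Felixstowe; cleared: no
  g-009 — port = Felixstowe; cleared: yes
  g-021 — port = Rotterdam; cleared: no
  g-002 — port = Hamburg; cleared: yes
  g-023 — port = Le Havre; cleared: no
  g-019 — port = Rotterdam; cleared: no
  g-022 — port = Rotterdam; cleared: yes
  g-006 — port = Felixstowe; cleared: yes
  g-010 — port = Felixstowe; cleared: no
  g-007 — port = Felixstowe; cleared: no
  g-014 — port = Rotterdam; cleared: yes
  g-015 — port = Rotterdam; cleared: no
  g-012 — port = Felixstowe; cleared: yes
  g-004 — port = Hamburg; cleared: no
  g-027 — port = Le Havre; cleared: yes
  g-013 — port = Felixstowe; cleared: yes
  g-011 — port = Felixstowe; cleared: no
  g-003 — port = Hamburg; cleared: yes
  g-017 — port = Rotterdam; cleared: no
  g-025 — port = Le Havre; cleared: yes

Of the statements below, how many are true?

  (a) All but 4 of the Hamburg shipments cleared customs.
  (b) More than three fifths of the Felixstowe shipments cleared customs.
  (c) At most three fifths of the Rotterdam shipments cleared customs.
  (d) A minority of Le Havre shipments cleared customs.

3

(a) Hamburg: |A| = 6, |A ∩ B| = 2; needs |A ∖ B| = 4 — true.
(b) Felixstowe: |A| = 8, |A ∩ B| = 4; needs |A ∩ B| / |A| > 3/5 — false.
(c) Rotterdam: |A| = 9, |A ∩ B| = 5; needs |A ∩ B| / |A| ≤ 3/5 — true.
(d) Le Havre: |A| = 5, |A ∩ B| = 2; needs |A ∩ B| < |A ∖ B| — true.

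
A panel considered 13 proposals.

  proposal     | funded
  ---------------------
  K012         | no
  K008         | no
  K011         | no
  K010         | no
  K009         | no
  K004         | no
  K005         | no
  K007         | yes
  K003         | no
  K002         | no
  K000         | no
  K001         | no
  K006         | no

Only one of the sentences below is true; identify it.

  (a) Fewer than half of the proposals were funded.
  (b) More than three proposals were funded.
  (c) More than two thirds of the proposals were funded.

(a)

|A| = 13, |A ∩ B| = 1, |A ∖ B| = 12.
(a) requires |A ∩ B| < |A ∖ B|: true.
(b) requires |A ∩ B| > 3: false.
(c) requires |A ∩ B| / |A| > 2/3: false.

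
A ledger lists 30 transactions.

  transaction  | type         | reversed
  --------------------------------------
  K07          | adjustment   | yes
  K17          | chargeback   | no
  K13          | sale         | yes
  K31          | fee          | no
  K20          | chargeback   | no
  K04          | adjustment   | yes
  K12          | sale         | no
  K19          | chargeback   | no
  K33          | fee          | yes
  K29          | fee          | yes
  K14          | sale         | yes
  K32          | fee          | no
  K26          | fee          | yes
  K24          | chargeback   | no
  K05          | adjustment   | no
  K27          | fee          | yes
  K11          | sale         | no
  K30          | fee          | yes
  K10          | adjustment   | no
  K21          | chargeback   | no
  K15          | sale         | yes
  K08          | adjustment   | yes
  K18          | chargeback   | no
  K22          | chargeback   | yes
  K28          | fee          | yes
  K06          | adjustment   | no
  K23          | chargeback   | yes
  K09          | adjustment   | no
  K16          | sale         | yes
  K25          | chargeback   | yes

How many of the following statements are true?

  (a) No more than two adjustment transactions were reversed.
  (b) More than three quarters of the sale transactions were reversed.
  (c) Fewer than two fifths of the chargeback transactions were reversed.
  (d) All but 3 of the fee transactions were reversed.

(a) adjustment: |A| = 7, |A ∩ B| = 3; needs |A ∩ B| ≤ 2 — false.
(b) sale: |A| = 6, |A ∩ B| = 4; needs |A ∩ B| / |A| > 3/4 — false.
(c) chargeback: |A| = 9, |A ∩ B| = 3; needs |A ∩ B| / |A| < 2/5 — true.
(d) fee: |A| = 8, |A ∩ B| = 6; needs |A ∖ B| = 3 — false.

1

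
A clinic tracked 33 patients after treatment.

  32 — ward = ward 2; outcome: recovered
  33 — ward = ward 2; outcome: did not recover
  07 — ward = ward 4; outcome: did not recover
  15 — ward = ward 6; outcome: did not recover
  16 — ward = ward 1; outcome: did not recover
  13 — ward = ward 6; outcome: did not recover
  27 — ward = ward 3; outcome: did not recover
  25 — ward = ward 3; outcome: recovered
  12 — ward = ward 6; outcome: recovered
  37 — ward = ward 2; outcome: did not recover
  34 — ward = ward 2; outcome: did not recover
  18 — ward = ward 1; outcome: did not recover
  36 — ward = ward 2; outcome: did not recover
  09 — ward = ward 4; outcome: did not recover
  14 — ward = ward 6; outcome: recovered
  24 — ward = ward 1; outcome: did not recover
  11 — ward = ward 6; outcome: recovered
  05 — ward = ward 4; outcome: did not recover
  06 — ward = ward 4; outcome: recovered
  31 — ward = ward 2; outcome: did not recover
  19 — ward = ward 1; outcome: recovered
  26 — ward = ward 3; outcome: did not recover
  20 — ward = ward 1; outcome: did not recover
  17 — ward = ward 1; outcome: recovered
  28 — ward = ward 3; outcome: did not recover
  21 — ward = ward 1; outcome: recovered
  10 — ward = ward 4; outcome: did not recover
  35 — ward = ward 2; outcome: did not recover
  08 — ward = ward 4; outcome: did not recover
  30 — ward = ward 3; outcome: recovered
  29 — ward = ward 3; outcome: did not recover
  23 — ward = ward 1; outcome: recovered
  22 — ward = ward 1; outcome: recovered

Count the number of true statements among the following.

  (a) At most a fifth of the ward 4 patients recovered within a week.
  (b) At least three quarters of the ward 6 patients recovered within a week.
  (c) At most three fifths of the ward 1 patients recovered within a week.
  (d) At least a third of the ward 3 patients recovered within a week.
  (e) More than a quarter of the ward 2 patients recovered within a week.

3

(a) ward 4: |A| = 6, |A ∩ B| = 1; needs |A ∩ B| / |A| ≤ 1/5 — true.
(b) ward 6: |A| = 5, |A ∩ B| = 3; needs |A ∩ B| / |A| ≥ 3/4 — false.
(c) ward 1: |A| = 9, |A ∩ B| = 5; needs |A ∩ B| / |A| ≤ 3/5 — true.
(d) ward 3: |A| = 6, |A ∩ B| = 2; needs |A ∩ B| / |A| ≥ 1/3 — true.
(e) ward 2: |A| = 7, |A ∩ B| = 1; needs |A ∩ B| / |A| > 1/4 — false.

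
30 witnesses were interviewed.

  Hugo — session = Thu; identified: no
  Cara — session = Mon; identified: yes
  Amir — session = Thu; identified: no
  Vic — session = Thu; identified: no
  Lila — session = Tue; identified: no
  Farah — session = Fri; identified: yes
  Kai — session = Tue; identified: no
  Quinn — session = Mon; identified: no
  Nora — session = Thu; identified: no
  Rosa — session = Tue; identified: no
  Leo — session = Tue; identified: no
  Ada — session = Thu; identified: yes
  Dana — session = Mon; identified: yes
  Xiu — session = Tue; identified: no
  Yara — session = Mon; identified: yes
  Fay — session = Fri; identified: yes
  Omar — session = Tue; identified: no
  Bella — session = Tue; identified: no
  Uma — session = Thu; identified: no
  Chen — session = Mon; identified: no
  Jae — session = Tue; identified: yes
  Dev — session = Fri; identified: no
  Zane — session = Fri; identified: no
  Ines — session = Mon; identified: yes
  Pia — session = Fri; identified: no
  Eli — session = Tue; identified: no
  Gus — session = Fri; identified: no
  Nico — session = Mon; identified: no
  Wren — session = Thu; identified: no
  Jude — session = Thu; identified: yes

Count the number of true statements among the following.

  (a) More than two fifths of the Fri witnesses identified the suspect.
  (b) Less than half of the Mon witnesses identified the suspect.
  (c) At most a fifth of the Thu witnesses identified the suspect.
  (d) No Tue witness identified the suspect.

0

(a) Fri: |A| = 6, |A ∩ B| = 2; needs |A ∩ B| / |A| > 2/5 — false.
(b) Mon: |A| = 7, |A ∩ B| = 4; needs |A ∩ B| < |A ∖ B| — false.
(c) Thu: |A| = 8, |A ∩ B| = 2; needs |A ∩ B| / |A| ≤ 1/5 — false.
(d) Tue: |A| = 9, |A ∩ B| = 1; needs A ∩ B = ∅ (|A ∩ B| = 0) — false.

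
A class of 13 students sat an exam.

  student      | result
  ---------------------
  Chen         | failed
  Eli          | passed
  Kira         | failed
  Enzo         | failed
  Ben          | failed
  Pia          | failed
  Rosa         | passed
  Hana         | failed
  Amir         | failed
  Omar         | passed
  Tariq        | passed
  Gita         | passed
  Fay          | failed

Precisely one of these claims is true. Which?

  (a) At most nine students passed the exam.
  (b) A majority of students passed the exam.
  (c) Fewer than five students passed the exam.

|A| = 13, |A ∩ B| = 5, |A ∖ B| = 8.
(a) requires |A ∩ B| ≤ 9: true.
(b) requires |A ∩ B| > |A ∖ B|: false.
(c) requires |A ∩ B| < 5: false.

(a)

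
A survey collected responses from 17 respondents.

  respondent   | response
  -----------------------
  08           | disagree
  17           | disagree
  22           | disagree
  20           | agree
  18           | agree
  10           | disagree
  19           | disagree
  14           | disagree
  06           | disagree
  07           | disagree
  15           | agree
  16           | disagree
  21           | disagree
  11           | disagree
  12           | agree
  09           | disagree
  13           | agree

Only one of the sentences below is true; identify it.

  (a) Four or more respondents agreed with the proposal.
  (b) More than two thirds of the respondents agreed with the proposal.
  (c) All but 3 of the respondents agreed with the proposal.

|A| = 17, |A ∩ B| = 5, |A ∖ B| = 12.
(a) requires |A ∩ B| ≥ 4: true.
(b) requires |A ∩ B| / |A| > 2/3: false.
(c) requires |A ∖ B| = 3: false.

(a)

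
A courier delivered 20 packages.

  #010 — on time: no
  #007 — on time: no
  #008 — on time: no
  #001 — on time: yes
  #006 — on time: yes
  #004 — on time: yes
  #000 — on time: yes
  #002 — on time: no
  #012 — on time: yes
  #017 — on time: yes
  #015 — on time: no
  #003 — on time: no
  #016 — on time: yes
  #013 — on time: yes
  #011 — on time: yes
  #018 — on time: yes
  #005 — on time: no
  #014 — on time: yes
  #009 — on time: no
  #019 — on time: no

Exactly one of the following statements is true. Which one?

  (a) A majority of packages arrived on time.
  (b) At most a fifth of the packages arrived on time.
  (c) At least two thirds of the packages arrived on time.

(a)

|A| = 20, |A ∩ B| = 11, |A ∖ B| = 9.
(a) requires |A ∩ B| > |A ∖ B|: true.
(b) requires |A ∩ B| / |A| ≤ 1/5: false.
(c) requires |A ∩ B| / |A| ≥ 2/3: false.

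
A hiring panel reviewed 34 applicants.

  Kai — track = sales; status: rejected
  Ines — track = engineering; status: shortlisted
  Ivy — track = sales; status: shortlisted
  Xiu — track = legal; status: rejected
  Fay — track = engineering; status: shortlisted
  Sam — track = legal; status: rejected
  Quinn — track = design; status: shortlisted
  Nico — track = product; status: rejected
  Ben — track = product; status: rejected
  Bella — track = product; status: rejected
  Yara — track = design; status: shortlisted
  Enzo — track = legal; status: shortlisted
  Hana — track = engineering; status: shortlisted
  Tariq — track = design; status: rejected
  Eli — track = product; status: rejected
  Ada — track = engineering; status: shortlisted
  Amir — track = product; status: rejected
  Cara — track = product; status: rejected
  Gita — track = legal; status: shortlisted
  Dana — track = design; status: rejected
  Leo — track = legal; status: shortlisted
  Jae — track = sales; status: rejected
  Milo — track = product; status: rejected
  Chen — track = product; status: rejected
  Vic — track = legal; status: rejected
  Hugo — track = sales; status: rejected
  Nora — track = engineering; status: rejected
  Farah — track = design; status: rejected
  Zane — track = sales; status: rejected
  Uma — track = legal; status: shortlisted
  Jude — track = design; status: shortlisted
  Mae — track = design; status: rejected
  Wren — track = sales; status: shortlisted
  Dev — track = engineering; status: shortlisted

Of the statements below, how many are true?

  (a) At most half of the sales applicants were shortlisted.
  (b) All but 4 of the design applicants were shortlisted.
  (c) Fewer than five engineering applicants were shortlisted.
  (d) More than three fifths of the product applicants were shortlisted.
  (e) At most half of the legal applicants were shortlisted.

2

(a) sales: |A| = 6, |A ∩ B| = 2; needs |A ∩ B| ≤ |A ∖ B| — true.
(b) design: |A| = 7, |A ∩ B| = 3; needs |A ∖ B| = 4 — true.
(c) engineering: |A| = 6, |A ∩ B| = 5; needs |A ∩ B| < 5 — false.
(d) product: |A| = 8, |A ∩ B| = 0; needs |A ∩ B| / |A| > 3/5 — false.
(e) legal: |A| = 7, |A ∩ B| = 4; needs |A ∩ B| ≤ |A ∖ B| — false.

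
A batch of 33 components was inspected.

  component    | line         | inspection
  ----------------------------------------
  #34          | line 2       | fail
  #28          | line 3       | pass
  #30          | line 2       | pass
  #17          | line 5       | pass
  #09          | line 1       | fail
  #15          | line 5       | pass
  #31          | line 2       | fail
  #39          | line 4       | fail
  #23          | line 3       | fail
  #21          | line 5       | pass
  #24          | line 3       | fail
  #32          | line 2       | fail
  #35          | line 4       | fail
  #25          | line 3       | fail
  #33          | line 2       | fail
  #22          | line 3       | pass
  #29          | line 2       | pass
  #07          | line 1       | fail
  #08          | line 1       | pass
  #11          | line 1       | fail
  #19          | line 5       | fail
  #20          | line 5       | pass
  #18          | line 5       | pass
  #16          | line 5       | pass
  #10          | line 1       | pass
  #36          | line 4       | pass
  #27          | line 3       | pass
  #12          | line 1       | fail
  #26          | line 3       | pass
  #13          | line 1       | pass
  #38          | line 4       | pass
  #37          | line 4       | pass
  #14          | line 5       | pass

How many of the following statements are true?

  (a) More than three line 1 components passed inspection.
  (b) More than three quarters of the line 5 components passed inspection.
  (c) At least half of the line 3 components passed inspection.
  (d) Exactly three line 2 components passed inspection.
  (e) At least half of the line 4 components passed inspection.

(a) line 1: |A| = 7, |A ∩ B| = 3; needs |A ∩ B| > 3 — false.
(b) line 5: |A| = 8, |A ∩ B| = 7; needs |A ∩ B| / |A| > 3/4 — true.
(c) line 3: |A| = 7, |A ∩ B| = 4; needs |A ∩ B| ≥ |A ∖ B| — true.
(d) line 2: |A| = 6, |A ∩ B| = 2; needs |A ∩ B| = 3 — false.
(e) line 4: |A| = 5, |A ∩ B| = 3; needs |A ∩ B| ≥ |A ∖ B| — true.

3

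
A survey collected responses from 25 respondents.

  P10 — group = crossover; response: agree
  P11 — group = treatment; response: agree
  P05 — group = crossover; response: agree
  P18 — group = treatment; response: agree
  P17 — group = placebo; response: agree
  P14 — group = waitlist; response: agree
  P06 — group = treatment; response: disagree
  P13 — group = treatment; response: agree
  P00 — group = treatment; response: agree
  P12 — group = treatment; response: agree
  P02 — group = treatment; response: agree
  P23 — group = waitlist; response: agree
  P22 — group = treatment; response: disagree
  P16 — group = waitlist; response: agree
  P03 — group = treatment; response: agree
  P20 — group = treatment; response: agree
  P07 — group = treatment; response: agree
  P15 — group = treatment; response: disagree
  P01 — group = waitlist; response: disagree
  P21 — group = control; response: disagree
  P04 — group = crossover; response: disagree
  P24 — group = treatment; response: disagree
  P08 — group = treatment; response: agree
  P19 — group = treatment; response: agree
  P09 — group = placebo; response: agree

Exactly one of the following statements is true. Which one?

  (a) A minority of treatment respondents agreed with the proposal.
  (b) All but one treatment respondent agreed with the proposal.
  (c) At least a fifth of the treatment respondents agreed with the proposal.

|A| = 15, |A ∩ B| = 11, |A ∖ B| = 4.
(a) requires |A ∩ B| < |A ∖ B|: false.
(b) requires |A ∖ B| = 1: false.
(c) requires |A ∩ B| / |A| ≥ 1/5: true.

(c)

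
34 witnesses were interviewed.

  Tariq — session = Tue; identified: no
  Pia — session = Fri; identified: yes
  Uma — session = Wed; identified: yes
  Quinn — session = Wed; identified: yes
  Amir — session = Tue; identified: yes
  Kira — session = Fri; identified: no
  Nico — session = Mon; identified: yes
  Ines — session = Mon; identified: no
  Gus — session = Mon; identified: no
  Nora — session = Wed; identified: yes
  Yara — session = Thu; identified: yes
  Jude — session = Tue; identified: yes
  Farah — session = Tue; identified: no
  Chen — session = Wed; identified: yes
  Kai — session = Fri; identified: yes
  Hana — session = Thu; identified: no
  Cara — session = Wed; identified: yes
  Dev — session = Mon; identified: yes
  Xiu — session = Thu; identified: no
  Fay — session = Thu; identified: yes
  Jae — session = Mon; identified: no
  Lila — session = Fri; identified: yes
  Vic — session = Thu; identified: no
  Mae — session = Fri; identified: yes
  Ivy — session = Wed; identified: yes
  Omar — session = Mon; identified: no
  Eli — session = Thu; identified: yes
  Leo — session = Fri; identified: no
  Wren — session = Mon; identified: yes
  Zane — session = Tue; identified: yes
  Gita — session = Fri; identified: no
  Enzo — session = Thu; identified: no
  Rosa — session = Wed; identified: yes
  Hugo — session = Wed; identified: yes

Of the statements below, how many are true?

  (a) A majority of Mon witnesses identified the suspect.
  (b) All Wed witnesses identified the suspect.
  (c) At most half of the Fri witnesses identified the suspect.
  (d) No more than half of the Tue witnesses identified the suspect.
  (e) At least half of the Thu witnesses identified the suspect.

(a) Mon: |A| = 7, |A ∩ B| = 3; needs |A ∩ B| > |A ∖ B| — false.
(b) Wed: |A| = 8, |A ∩ B| = 8; needs A ⊆ B, i.e. every element of A is in B (|A ∖ B| = 0) — true.
(c) Fri: |A| = 7, |A ∩ B| = 4; needs |A ∩ B| ≤ |A ∖ B| — false.
(d) Tue: |A| = 5, |A ∩ B| = 3; needs |A ∩ B| ≤ |A ∖ B| — false.
(e) Thu: |A| = 7, |A ∩ B| = 3; needs |A ∩ B| ≥ |A ∖ B| — false.

1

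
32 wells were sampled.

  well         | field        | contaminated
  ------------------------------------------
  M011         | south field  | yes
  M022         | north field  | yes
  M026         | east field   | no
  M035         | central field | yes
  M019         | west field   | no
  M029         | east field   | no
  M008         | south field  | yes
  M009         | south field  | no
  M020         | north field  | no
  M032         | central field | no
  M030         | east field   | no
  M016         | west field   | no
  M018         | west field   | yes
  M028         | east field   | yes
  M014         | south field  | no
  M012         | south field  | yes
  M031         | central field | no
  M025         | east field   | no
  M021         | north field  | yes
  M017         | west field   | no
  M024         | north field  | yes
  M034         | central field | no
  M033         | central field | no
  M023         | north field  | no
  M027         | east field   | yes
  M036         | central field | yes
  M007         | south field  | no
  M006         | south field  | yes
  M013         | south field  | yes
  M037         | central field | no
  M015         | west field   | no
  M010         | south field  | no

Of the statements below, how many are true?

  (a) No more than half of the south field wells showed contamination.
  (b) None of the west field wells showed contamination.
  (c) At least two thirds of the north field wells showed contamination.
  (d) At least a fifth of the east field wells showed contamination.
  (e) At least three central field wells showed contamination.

1

(a) south field: |A| = 9, |A ∩ B| = 5; needs |A ∩ B| ≤ |A ∖ B| — false.
(b) west field: |A| = 5, |A ∩ B| = 1; needs A ∩ B = ∅ (|A ∩ B| = 0) — false.
(c) north field: |A| = 5, |A ∩ B| = 3; needs |A ∩ B| / |A| ≥ 2/3 — false.
(d) east field: |A| = 6, |A ∩ B| = 2; needs |A ∩ B| / |A| ≥ 1/5 — true.
(e) central field: |A| = 7, |A ∩ B| = 2; needs |A ∩ B| ≥ 3 — false.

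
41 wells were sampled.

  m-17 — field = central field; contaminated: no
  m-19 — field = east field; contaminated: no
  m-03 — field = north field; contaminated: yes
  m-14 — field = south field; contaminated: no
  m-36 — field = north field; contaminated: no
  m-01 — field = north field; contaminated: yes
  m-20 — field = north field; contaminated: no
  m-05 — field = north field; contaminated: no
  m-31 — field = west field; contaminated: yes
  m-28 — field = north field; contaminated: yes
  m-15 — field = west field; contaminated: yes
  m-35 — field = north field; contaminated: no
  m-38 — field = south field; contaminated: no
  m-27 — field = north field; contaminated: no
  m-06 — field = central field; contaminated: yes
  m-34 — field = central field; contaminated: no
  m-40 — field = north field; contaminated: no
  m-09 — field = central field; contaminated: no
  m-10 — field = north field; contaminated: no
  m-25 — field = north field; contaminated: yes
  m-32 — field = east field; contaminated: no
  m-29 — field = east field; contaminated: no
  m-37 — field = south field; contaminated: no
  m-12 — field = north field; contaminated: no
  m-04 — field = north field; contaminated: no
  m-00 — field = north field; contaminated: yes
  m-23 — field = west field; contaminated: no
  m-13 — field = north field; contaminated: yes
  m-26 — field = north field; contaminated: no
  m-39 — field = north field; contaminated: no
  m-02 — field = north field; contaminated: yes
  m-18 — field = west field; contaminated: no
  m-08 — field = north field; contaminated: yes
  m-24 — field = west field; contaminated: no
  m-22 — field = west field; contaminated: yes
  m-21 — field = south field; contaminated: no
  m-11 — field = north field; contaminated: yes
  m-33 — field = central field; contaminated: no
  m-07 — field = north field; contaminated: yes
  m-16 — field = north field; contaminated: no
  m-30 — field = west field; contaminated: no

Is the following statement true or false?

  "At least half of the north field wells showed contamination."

'At least half of the north field wells showed contamination' holds iff |A ∩ B| ≥ |A ∖ B|.
|A| = 22, |A ∩ B| = 10, |A ∖ B| = 12.
10 < 12, so the statement is false.

False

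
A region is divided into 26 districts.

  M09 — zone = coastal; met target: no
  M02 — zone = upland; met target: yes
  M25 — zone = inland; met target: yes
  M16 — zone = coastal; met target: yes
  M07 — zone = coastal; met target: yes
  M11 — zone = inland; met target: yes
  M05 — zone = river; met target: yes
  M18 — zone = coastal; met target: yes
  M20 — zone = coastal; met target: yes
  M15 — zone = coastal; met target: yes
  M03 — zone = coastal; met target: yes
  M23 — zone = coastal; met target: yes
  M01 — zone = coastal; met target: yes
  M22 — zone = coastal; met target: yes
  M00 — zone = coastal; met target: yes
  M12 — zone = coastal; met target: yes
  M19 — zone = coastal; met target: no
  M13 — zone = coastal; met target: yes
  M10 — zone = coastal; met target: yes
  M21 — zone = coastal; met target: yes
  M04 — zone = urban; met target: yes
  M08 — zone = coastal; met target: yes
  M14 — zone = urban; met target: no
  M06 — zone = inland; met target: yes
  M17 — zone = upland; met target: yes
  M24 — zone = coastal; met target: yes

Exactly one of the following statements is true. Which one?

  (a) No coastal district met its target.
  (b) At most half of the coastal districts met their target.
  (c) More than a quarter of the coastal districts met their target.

|A| = 18, |A ∩ B| = 16, |A ∖ B| = 2.
(a) requires A ∩ B = ∅ (|A ∩ B| = 0): false.
(b) requires |A ∩ B| ≤ |A ∖ B|: false.
(c) requires |A ∩ B| / |A| > 1/4: true.

(c)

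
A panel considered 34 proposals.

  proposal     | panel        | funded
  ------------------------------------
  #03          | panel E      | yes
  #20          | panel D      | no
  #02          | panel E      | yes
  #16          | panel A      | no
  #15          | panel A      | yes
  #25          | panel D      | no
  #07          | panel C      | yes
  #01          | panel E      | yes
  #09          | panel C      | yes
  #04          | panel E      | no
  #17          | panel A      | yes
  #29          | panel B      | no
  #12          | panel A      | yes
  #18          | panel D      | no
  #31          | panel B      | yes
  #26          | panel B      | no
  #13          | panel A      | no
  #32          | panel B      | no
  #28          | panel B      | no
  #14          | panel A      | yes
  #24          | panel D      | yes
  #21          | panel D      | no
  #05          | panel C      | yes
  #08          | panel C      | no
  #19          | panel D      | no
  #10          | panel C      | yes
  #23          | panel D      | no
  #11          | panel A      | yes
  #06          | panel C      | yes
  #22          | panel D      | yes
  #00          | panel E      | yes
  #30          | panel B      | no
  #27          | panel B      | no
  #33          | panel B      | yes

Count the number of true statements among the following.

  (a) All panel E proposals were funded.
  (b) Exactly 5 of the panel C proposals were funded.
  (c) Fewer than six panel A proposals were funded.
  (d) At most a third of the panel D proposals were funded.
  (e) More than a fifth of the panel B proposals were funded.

4

(a) panel E: |A| = 5, |A ∩ B| = 4; needs A ⊆ B, i.e. every element of A is in B (|A ∖ B| = 0) — false.
(b) panel C: |A| = 6, |A ∩ B| = 5; needs |A ∩ B| = 5 — true.
(c) panel A: |A| = 7, |A ∩ B| = 5; needs |A ∩ B| < 6 — true.
(d) panel D: |A| = 8, |A ∩ B| = 2; needs |A ∩ B| / |A| ≤ 1/3 — true.
(e) panel B: |A| = 8, |A ∩ B| = 2; needs |A ∩ B| / |A| > 1/5 — true.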